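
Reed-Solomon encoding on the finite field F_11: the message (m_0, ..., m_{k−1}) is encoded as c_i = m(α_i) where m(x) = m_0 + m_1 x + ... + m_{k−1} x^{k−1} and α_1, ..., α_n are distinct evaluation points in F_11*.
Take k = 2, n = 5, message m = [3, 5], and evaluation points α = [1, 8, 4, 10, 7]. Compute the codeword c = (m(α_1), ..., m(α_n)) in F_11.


c = [8, 10, 1, 9, 5]

Message polynomial: m(x) = 3 + 5·x (mod 11).
For each evaluation point α_i, compute m(α_i) mod 11:
  α_1 = 1: Horner steps 5 → 8, so m(1) = 8.
  α_2 = 8: Horner steps 5 → 10, so m(8) = 10.
  α_3 = 4: Horner steps 5 → 1, so m(4) = 1.
  α_4 = 10: Horner steps 5 → 9, so m(10) = 9.
  α_5 = 7: Horner steps 5 → 5, so m(7) = 5.
Codeword c = [8, 10, 1, 9, 5] ∈ F_11^5.


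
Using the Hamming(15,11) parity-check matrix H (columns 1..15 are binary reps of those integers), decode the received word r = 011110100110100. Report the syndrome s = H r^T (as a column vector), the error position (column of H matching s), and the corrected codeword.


s = (1, 0, 1, 1)^T, error position = 11, corrected codeword c = 011110100100100

Compute s = H r^T mod 2 one row at a time:
  s_1 = 0 + 0 + 1 + 1 + 0 + 1 + 0 + 0 = 3 ≡ 1 (mod 2).
  s_2 = 1 + 1 + 0 + 1 + 0 + 1 + 0 + 0 = 4 ≡ 0 (mod 2).
  s_3 = 1 + 1 + 0 + 1 + 1 + 1 + 0 + 0 = 5 ≡ 1 (mod 2).
  s_4 = 0 + 1 + 1 + 1 + 0 + 1 + 1 + 0 = 5 ≡ 1 (mod 2).
s = (1, 0, 1, 1)^T — this equals column 11 of H (binary 1011), so error is at position 11.
Correct: flip bit 11 of r = 011110100110100 to get c = 011110100100100.


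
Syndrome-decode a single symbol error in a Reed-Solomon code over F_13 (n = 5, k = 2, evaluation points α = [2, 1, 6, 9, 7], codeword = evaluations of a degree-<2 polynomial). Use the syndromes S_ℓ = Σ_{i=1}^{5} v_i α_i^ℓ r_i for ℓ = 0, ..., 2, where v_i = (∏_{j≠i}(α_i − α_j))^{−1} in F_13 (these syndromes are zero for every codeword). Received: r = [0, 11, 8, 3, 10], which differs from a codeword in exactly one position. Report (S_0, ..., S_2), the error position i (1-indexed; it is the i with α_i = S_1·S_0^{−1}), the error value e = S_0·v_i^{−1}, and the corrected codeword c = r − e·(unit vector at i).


S = (12, 4, 10), error at position 4, error magnitude e = 2, c = [0, 11, 8, 1, 10].

Step 1: column multipliers v_i = (∏_{j≠i}(α_i − α_j))^{−1} mod 13.
  i = 1 (α = 2): (2−1)(2−6)(2−9)(2−7) = 1·(−4)·(−7)·(−5) = −140 ≡ 3, so v_1 = 3^{−1} = 9 (mod 13).
  i = 2 (α = 1): (1−2)(1−6)(1−9)(1−7) = (−1)·(−5)·(−8)·(−6) = 240 ≡ 6, so v_2 = 6^{−1} = 11 (mod 13).
  i = 3 (α = 6): (6−2)(6−1)(6−9)(6−7) = 4·5·(−3)·(−1) = 60 ≡ 8, so v_3 = 8^{−1} = 5 (mod 13).
  i = 4 (α = 9): (9−2)(9−1)(9−6)(9−7) = 7·8·3·2 = 336 ≡ 11, so v_4 = 11^{−1} = 6 (mod 13).
  i = 5 (α = 7): (7−2)(7−1)(7−6)(7−9) = 5·6·1·(−2) = −60 ≡ 5, so v_5 = 5^{−1} = 8 (mod 13).
  v = [9, 11, 5, 6, 8].
Step 2: syndromes of r = [0, 11, 8, 3, 10] (all sums mod 13).
  S_0 = Σ v_i r_i = 9·0 + 11·11 + 5·8 + 6·3 + 8·10 = 259 ≡ 12.
  S_1 = Σ v_i α_i r_i = 9·2·0 + 11·1·11 + 5·6·8 + 6·9·3 + 8·7·10 = 1083 ≡ 4.
  α_i^2 mod 13 = [4, 1, 10, 3, 10].
  S_2 = Σ v_i α_i^2 r_i = 9·4·0 + 11·1·11 + 5·10·8 + 6·3·3 + 8·10·10 = 1375 ≡ 10.
  S = (12, 4, 10) ≠ 0, so r is not a codeword (an error is present).
Step 3: locate the error. For a single error e at position i, S_ℓ = v_i·e·α_i^ℓ, so α_err = S_1/S_0.
  S_0^{−1} = 12^{−1} = 12 (mod 13), so α_err = 4·12 = 48 ≡ 9 = α_4. Error position i = 4.
  Consistency check: S_2/S_1 = 10·10 = 100 ≡ 9 = α_err ✓ (single-error assumption holds).
Step 4: error magnitude e = S_0/v_4 = S_0·∏_{j≠4}(α_4 − α_j) = 12·11 = 132 ≡ 2 (mod 13).
Step 5: correct position 4: c_4 = r_4 − e = 3 − 2 ≡ 1 (mod 13). Hence c = [0, 11, 8, 1, 10].
  Check: interpolating c through the α_i gives m(x) = 9 + 2·x (degree < 2) with m(α_i) = c_i for every i, so c is indeed a codeword.


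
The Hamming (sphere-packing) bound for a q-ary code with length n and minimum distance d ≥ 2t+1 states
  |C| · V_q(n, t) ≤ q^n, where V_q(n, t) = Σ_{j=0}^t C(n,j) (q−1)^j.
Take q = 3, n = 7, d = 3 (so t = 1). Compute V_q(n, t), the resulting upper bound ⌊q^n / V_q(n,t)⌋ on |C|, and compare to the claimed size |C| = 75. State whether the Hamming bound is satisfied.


V_q(n, t) = 15, q^n = 2187, Hamming bound = 145, |C| = 75 ≤ bound (satisfied).

Step 1: Compute V_q(n, t) = Σ_{j=0}^1 C(n, j) (q−1)^j.
  j = 0: C(7,0)·(2)^0 = 1·1 = 1.
  j = 1: C(7,1)·(2)^1 = 7·2 = 14.
  V_q(n, t) = 1 + 14 = 15.
Step 2: q^n = 3^7 = 2187.
Step 3: Hamming bound ⌊q^n / V_q(n,t)⌋ = ⌊2187/15⌋ = 145.
Step 4: Compare |C| = 75 to 145: satisfied.
The claimed |C| lies below the Hamming bound.


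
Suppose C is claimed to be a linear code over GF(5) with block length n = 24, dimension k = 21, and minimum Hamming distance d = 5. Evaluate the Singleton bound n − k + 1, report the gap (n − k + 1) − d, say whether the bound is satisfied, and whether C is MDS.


Singleton RHS = n − k + 1 = 4, slack = -1, bound violated (no such code; not MDS).

Singleton bound: d ≤ n − k + 1.
Here n = 24, k = 21, so n − k + 1 = 4.
Given d = 5, check d ≤ 4: NO.
Slack = (n − k + 1) − d = -1.
The slack is negative: d = 5 exceeds n − k + 1 = 4 by 1, so the Singleton bound is violated and no linear [24, 21, 5]_5 code can exist. In particular it is not MDS (MDS requires d = n − k + 1 exactly).
Description: the claimed parameters are [24, 21, 5]_5; such a code would be impossible (violates the Singleton bound).


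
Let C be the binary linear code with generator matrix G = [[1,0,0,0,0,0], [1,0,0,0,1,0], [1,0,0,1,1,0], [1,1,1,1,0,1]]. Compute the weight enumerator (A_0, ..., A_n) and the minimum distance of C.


Weight distribution: A_0 = 1, A_1 = 3, A_2 = 3, A_3 = 2, A_4 = 3, A_5 = 3, A_6 = 1. Minimum distance d = 1.

Enumerate all 2^4 = 16 messages m ∈ F_2^4.
For each, compute codeword c = mG in F_2^6, then tally its weight.
  m = 0000 → c = 000000, weight = 0.
  m = 1000 → c = 100000, weight = 1.
  m = 0100 → c = 100010, weight = 2.
  m = 1100 → c = 000010, weight = 1.
  m = 0010 → c = 100110, weight = 3.
  m = 1010 → c = 000110, weight = 2.
  m = 0110 → c = 000100, weight = 1.
  m = 1110 → c = 100100, weight = 2.
  m = 0001 → c = 111101, weight = 5.
  m = 1001 → c = 011101, weight = 4.
  m = 0101 → c = 011111, weight = 5.
  m = 1101 → c = 111111, weight = 6.
  m = 0011 → c = 011011, weight = 4.
  m = 1011 → c = 111011, weight = 5.
  m = 0111 → c = 111001, weight = 4.
  m = 1111 → c = 011001, weight = 3.
Tally weights:
  weight 0: 1 codewords.
  weight 1: 3 codewords.
  weight 2: 3 codewords.
  weight 3: 2 codewords.
  weight 4: 3 codewords.
  weight 5: 3 codewords.
  weight 6: 1 codewords.
Minimum distance d = smallest w > 0 with A_w > 0 = 1.
Sanity: Σ A_w = 16 = 2^4 = 16 ✓.


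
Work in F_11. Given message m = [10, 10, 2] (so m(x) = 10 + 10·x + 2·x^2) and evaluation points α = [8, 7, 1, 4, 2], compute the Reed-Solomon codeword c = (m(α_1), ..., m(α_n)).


c = [9, 2, 0, 5, 5]

Message polynomial: m(x) = 10 + 10·x + 2·x^2 (mod 11).
For each evaluation point α_i, compute m(α_i) mod 11:
  α_1 = 8: Horner steps 2 → 4 → 9, so m(8) = 9.
  α_2 = 7: Horner steps 2 → 2 → 2, so m(7) = 2.
  α_3 = 1: Horner steps 2 → 1 → 0, so m(1) = 0.
  α_4 = 4: Horner steps 2 → 7 → 5, so m(4) = 5.
  α_5 = 2: Horner steps 2 → 3 → 5, so m(2) = 5.
Codeword c = [9, 2, 0, 5, 5] ∈ F_11^5.


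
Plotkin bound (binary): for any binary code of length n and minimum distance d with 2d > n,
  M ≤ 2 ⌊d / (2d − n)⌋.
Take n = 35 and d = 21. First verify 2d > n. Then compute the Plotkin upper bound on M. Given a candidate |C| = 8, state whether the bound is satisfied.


Plotkin bound M ≤ 6; given |C| = 8 > bound (violated).

Check applicability: 2d = 42, n = 35.
2d − n = 7 > 0, so Plotkin applies.
Compute d/(2d−n) = 21/7 ≈ 3.0000.
⌊d/(2d−n)⌋ = 3.
Plotkin bound: M ≤ 2·3 = 6.
Given |C| = 8, check: VIOLATED.
This |C| is above the Plotkin bound, so no binary code with n = 35, d = 21 and 8 codewords exists.


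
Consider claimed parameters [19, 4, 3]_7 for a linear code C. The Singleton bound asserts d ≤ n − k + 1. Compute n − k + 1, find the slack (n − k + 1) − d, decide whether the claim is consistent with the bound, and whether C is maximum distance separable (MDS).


Singleton RHS = n − k + 1 = 16, slack = 13, bound satisfied, not MDS.

Singleton bound: d ≤ n − k + 1.
Here n = 19, k = 4, so n − k + 1 = 16.
Given d = 3, check d ≤ 16: YES.
Slack = (n − k + 1) − d = 13.
The code is NOT MDS (slack = 13 > 0).
Description: the claimed parameters are [19, 4, 3]_7; such a code would be non-MDS.


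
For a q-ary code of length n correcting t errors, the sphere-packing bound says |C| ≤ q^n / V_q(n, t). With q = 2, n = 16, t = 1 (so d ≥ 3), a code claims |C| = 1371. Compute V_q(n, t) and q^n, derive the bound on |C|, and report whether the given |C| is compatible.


V_q(n, t) = 17, q^n = 65536, Hamming bound = 3855, |C| = 1371 ≤ bound (satisfied).

Step 1: Compute V_q(n, t) = Σ_{j=0}^1 C(n, j) (q−1)^j.
  j = 0: C(16,0)·(1)^0 = 1·1 = 1.
  j = 1: C(16,1)·(1)^1 = 16·1 = 16.
  V_q(n, t) = 1 + 16 = 17.
Step 2: q^n = 2^16 = 65536.
Step 3: Hamming bound ⌊q^n / V_q(n,t)⌋ = ⌊65536/17⌋ = 3855.
Step 4: Compare |C| = 1371 to 3855: satisfied.
The claimed |C| lies below the Hamming bound.


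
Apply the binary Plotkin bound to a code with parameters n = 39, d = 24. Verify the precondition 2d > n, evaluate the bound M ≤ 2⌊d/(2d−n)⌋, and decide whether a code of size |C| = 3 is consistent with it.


Plotkin bound M ≤ 4; given |C| = 3 ≤ bound (satisfied).

Check applicability: 2d = 48, n = 39.
2d − n = 9 > 0, so Plotkin applies.
Compute d/(2d−n) = 24/9 ≈ 2.6667.
⌊d/(2d−n)⌋ = 2.
Plotkin bound: M ≤ 2·2 = 4.
Given |C| = 3, check: satisfied.
This |C| is below the Plotkin bound.


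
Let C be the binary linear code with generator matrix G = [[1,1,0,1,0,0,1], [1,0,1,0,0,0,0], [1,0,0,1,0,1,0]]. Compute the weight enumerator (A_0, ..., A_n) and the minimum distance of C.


Weight distribution: A_0 = 1, A_2 = 1, A_3 = 3, A_4 = 2, A_5 = 1. Minimum distance d = 2.

Enumerate all 2^3 = 8 messages m ∈ F_2^3.
For each, compute codeword c = mG in F_2^7, then tally its weight.
  m = 000 → c = 0000000, weight = 0.
  m = 100 → c = 1101001, weight = 4.
  m = 010 → c = 1010000, weight = 2.
  m = 110 → c = 0111001, weight = 4.
  m = 001 → c = 1001010, weight = 3.
  m = 101 → c = 0100011, weight = 3.
  m = 011 → c = 0011010, weight = 3.
  m = 111 → c = 1110011, weight = 5.
Tally weights:
  weight 0: 1 codewords.
  weight 2: 1 codewords.
  weight 3: 3 codewords.
  weight 4: 2 codewords.
  weight 5: 1 codewords.
Minimum distance d = smallest w > 0 with A_w > 0 = 2.
Sanity: Σ A_w = 8 = 2^3 = 8 ✓.


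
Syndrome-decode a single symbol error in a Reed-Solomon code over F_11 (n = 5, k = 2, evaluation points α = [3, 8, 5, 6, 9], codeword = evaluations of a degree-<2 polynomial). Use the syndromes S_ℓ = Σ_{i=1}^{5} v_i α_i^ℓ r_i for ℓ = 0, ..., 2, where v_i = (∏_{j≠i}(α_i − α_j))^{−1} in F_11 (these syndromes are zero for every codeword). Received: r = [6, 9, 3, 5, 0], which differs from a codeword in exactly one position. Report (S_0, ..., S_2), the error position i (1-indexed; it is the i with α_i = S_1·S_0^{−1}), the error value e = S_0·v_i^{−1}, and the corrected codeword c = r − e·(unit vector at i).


S = (10, 8, 2), error at position 1, error magnitude e = 7, c = [10, 9, 3, 5, 0].

Step 1: column multipliers v_i = (∏_{j≠i}(α_i − α_j))^{−1} mod 11.
  i = 1 (α = 3): (3−8)(3−5)(3−6)(3−9) = (−5)·(−2)·(−3)·(−6) = 180 ≡ 4, so v_1 = 4^{−1} = 3 (mod 11).
  i = 2 (α = 8): (8−3)(8−5)(8−6)(8−9) = 5·3·2·(−1) = −30 ≡ 3, so v_2 = 3^{−1} = 4 (mod 11).
  i = 3 (α = 5): (5−3)(5−8)(5−6)(5−9) = 2·(−3)·(−1)·(−4) = −24 ≡ 9, so v_3 = 9^{−1} = 5 (mod 11).
  i = 4 (α = 6): (6−3)(6−8)(6−5)(6−9) = 3·(−2)·1·(−3) = 18 ≡ 7, so v_4 = 7^{−1} = 8 (mod 11).
  i = 5 (α = 9): (9−3)(9−8)(9−5)(9−6) = 6·1·4·3 = 72 ≡ 6, so v_5 = 6^{−1} = 2 (mod 11).
  v = [3, 4, 5, 8, 2].
Step 2: syndromes of r = [6, 9, 3, 5, 0] (all sums mod 11).
  S_0 = Σ v_i r_i = 3·6 + 4·9 + 5·3 + 8·5 + 2·0 = 109 ≡ 10.
  S_1 = Σ v_i α_i r_i = 3·3·6 + 4·8·9 + 5·5·3 + 8·6·5 + 2·9·0 = 657 ≡ 8.
  α_i^2 mod 11 = [9, 9, 3, 3, 4].
  S_2 = Σ v_i α_i^2 r_i = 3·9·6 + 4·9·9 + 5·3·3 + 8·3·5 + 2·4·0 = 651 ≡ 2.
  S = (10, 8, 2) ≠ 0, so r is not a codeword (an error is present).
Step 3: locate the error. For a single error e at position i, S_ℓ = v_i·e·α_i^ℓ, so α_err = S_1/S_0.
  S_0^{−1} = 10^{−1} = 10 (mod 11), so α_err = 8·10 = 80 ≡ 3 = α_1. Error position i = 1.
  Consistency check: S_2/S_1 = 2·7 = 14 ≡ 3 = α_err ✓ (single-error assumption holds).
Step 4: error magnitude e = S_0/v_1 = S_0·∏_{j≠1}(α_1 − α_j) = 10·4 = 40 ≡ 7 (mod 11).
Step 5: correct position 1: c_1 = r_1 − e = 6 − 7 ≡ 10 (mod 11). Hence c = [10, 9, 3, 5, 0].
  Check: interpolating c through the α_i gives m(x) = 4 + 2·x (degree < 2) with m(α_i) = c_i for every i, so c is indeed a codeword.


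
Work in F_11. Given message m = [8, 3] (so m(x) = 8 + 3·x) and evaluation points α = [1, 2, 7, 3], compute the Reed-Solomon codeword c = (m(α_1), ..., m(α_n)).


c = [0, 3, 7, 6]

Message polynomial: m(x) = 8 + 3·x (mod 11).
For each evaluation point α_i, compute m(α_i) mod 11:
  α_1 = 1: Horner steps 3 → 0, so m(1) = 0.
  α_2 = 2: Horner steps 3 → 3, so m(2) = 3.
  α_3 = 7: Horner steps 3 → 7, so m(7) = 7.
  α_4 = 3: Horner steps 3 → 6, so m(3) = 6.
Codeword c = [0, 3, 7, 6] ∈ F_11^4.


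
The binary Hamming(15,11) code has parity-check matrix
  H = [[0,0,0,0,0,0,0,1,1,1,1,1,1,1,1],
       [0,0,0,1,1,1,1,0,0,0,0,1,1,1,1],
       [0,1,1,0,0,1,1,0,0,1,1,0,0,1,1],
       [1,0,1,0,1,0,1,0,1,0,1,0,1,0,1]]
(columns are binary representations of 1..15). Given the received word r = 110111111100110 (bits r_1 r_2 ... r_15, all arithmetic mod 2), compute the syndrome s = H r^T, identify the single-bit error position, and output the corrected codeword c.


s = (1, 0, 1, 1)^T, error position = 11, corrected codeword c = 110111111110110

Compute s = H r^T mod 2 one row at a time:
  s_1 = 1 + 1 + 1 + 0 + 0 + 1 + 1 + 0 = 5 ≡ 1 (mod 2).
  s_2 = 1 + 1 + 1 + 1 + 0 + 1 + 1 + 0 = 6 ≡ 0 (mod 2).
  s_3 = 1 + 0 + 1 + 1 + 1 + 0 + 1 + 0 = 5 ≡ 1 (mod 2).
  s_4 = 1 + 0 + 1 + 1 + 1 + 0 + 1 + 0 = 5 ≡ 1 (mod 2).
s = (1, 0, 1, 1)^T — this equals column 11 of H (binary 1011), so error is at position 11.
Correct: flip bit 11 of r = 110111111100110 to get c = 110111111110110.


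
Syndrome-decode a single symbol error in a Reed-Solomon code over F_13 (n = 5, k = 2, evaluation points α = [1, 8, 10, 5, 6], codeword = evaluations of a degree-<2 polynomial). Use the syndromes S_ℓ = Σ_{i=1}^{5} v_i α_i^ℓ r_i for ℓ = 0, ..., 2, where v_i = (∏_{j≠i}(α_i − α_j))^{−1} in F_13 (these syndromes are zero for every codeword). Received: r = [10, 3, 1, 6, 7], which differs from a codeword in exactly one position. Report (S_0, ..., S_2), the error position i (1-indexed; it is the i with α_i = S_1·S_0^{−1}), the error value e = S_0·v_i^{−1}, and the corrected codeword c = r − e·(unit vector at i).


S = (2, 12, 7), error at position 5, error magnitude e = 2, c = [10, 3, 1, 6, 5].

Step 1: column multipliers v_i = (∏_{j≠i}(α_i − α_j))^{−1} mod 13.
  i = 1 (α = 1): (1−8)(1−10)(1−5)(1−6) = (−7)·(−9)·(−4)·(−5) = 1260 ≡ 12, so v_1 = 12^{−1} = 12 (mod 13).
  i = 2 (α = 8): (8−1)(8−10)(8−5)(8−6) = 7·(−2)·3·2 = −84 ≡ 7, so v_2 = 7^{−1} = 2 (mod 13).
  i = 3 (α = 10): (10−1)(10−8)(10−5)(10−6) = 9·2·5·4 = 360 ≡ 9, so v_3 = 9^{−1} = 3 (mod 13).
  i = 4 (α = 5): (5−1)(5−8)(5−10)(5−6) = 4·(−3)·(−5)·(−1) = −60 ≡ 5, so v_4 = 5^{−1} = 8 (mod 13).
  i = 5 (α = 6): (6−1)(6−8)(6−10)(6−5) = 5·(−2)·(−4)·1 = 40 ≡ 1, so v_5 = 1^{−1} = 1 (mod 13).
  v = [12, 2, 3, 8, 1].
Step 2: syndromes of r = [10, 3, 1, 6, 7] (all sums mod 13).
  S_0 = Σ v_i r_i = 12·10 + 2·3 + 3·1 + 8·6 + 1·7 = 184 ≡ 2.
  S_1 = Σ v_i α_i r_i = 12·1·10 + 2·8·3 + 3·10·1 + 8·5·6 + 1·6·7 = 480 ≡ 12.
  α_i^2 mod 13 = [1, 12, 9, 12, 10].
  S_2 = Σ v_i α_i^2 r_i = 12·1·10 + 2·12·3 + 3·9·1 + 8·12·6 + 1·10·7 = 865 ≡ 7.
  S = (2, 12, 7) ≠ 0, so r is not a codeword (an error is present).
Step 3: locate the error. For a single error e at position i, S_ℓ = v_i·e·α_i^ℓ, so α_err = S_1/S_0.
  S_0^{−1} = 2^{−1} = 7 (mod 13), so α_err = 12·7 = 84 ≡ 6 = α_5. Error position i = 5.
  Consistency check: S_2/S_1 = 7·12 = 84 ≡ 6 = α_err ✓ (single-error assumption holds).
Step 4: error magnitude e = S_0/v_5 = S_0·∏_{j≠5}(α_5 − α_j) = 2·1 = 2 ≡ 2 (mod 13).
Step 5: correct position 5: c_5 = r_5 − e = 7 − 2 ≡ 5 (mod 13). Hence c = [10, 3, 1, 6, 5].
  Check: interpolating c through the α_i gives m(x) = 11 + 12·x (degree < 2) with m(α_i) = c_i for every i, so c is indeed a codeword.


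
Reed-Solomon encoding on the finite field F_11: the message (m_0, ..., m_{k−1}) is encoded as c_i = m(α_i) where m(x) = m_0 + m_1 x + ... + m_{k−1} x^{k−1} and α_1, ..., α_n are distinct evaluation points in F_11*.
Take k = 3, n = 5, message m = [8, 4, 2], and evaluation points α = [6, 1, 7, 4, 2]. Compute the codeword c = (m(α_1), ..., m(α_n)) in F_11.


c = [5, 3, 2, 1, 2]

Message polynomial: m(x) = 8 + 4·x + 2·x^2 (mod 11).
For each evaluation point α_i, compute m(α_i) mod 11:
  α_1 = 6: Horner steps 2 → 5 → 5, so m(6) = 5.
  α_2 = 1: Horner steps 2 → 6 → 3, so m(1) = 3.
  α_3 = 7: Horner steps 2 → 7 → 2, so m(7) = 2.
  α_4 = 4: Horner steps 2 → 1 → 1, so m(4) = 1.
  α_5 = 2: Horner steps 2 → 8 → 2, so m(2) = 2.
Codeword c = [5, 3, 2, 1, 2] ∈ F_11^5.


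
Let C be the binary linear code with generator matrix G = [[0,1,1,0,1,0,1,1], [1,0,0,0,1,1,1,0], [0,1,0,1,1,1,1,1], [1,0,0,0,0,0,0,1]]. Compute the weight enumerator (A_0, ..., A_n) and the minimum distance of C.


Weight distribution: A_0 = 1, A_2 = 2, A_3 = 2, A_4 = 3, A_5 = 6, A_6 = 2. Minimum distance d = 2.

Enumerate all 2^4 = 16 messages m ∈ F_2^4.
For each, compute codeword c = mG in F_2^8, then tally its weight.
  m = 0000 → c = 00000000, weight = 0.
  m = 1000 → c = 01101011, weight = 5.
  m = 0100 → c = 10001110, weight = 4.
  m = 1100 → c = 11100101, weight = 5.
  m = 0010 → c = 01011111, weight = 6.
  m = 1010 → c = 00110100, weight = 3.
  m = 0110 → c = 11010001, weight = 4.
  m = 1110 → c = 10111010, weight = 5.
  m = 0001 → c = 10000001, weight = 2.
  m = 1001 → c = 11101010, weight = 5.
  m = 0101 → c = 00001111, weight = 4.
  m = 1101 → c = 01100100, weight = 3.
  m = 0011 → c = 11011110, weight = 6.
  m = 1011 → c = 10110101, weight = 5.
  m = 0111 → c = 01010000, weight = 2.
  m = 1111 → c = 00111011, weight = 5.
Tally weights:
  weight 0: 1 codewords.
  weight 2: 2 codewords.
  weight 3: 2 codewords.
  weight 4: 3 codewords.
  weight 5: 6 codewords.
  weight 6: 2 codewords.
Minimum distance d = smallest w > 0 with A_w > 0 = 2.
Sanity: Σ A_w = 16 = 2^4 = 16 ✓.


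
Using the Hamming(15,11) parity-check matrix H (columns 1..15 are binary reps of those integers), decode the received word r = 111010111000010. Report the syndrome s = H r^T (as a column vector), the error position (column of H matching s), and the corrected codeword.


s = (1, 1, 0, 1)^T, error position = 13, corrected codeword c = 111010111000110

Compute s = H r^T mod 2 one row at a time:
  s_1 = 1 + 1 + 0 + 0 + 0 + 0 + 1 + 0 = 3 ≡ 1 (mod 2).
  s_2 = 0 + 1 + 0 + 1 + 0 + 0 + 1 + 0 = 3 ≡ 1 (mod 2).
  s_3 = 1 + 1 + 0 + 1 + 0 + 0 + 1 + 0 = 4 ≡ 0 (mod 2).
  s_4 = 1 + 1 + 1 + 1 + 1 + 0 + 0 + 0 = 5 ≡ 1 (mod 2).
s = (1, 1, 0, 1)^T — this equals column 13 of H (binary 1101), so error is at position 13.
Correct: flip bit 13 of r = 111010111000010 to get c = 111010111000110.


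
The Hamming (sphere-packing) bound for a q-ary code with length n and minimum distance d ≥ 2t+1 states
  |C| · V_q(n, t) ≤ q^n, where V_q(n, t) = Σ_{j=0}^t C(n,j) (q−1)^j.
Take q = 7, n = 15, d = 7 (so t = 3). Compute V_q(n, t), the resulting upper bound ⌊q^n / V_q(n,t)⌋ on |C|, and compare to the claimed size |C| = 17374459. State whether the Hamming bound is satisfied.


V_q(n, t) = 102151, q^n = 4747561509943, Hamming bound = 46475918, |C| = 17374459 ≤ bound (satisfied).

Step 1: Compute V_q(n, t) = Σ_{j=0}^3 C(n, j) (q−1)^j.
  j = 0: C(15,0)·(6)^0 = 1·1 = 1.
  j = 1: C(15,1)·(6)^1 = 15·6 = 90.
  j = 2: C(15,2)·(6)^2 = 105·36 = 3780.
  j = 3: C(15,3)·(6)^3 = 455·216 = 98280.
  V_q(n, t) = 1 + 90 + 3780 + 98280 = 102151.
Step 2: q^n = 7^15 = 4747561509943.
Step 3: Hamming bound ⌊q^n / V_q(n,t)⌋ = ⌊4747561509943/102151⌋ = 46475918.
Step 4: Compare |C| = 17374459 to 46475918: satisfied.
The claimed |C| lies below the Hamming bound.


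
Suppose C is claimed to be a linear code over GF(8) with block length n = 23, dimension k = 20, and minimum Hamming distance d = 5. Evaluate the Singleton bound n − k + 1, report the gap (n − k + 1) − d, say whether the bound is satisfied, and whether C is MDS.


Singleton RHS = n − k + 1 = 4, slack = -1, bound violated (no such code; not MDS).

Singleton bound: d ≤ n − k + 1.
Here n = 23, k = 20, so n − k + 1 = 4.
Given d = 5, check d ≤ 4: NO.
Slack = (n − k + 1) − d = -1.
The slack is negative: d = 5 exceeds n − k + 1 = 4 by 1, so the Singleton bound is violated and no linear [23, 20, 5]_8 code can exist. In particular it is not MDS (MDS requires d = n − k + 1 exactly).
Description: the claimed parameters are [23, 20, 5]_8; such a code would be impossible (violates the Singleton bound).


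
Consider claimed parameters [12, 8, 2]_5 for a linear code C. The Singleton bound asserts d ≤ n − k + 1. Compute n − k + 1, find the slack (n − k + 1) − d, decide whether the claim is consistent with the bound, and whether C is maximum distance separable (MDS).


Singleton RHS = n − k + 1 = 5, slack = 3, bound satisfied, not MDS.

Singleton bound: d ≤ n − k + 1.
Here n = 12, k = 8, so n − k + 1 = 5.
Given d = 2, check d ≤ 5: YES.
Slack = (n − k + 1) − d = 3.
The code is NOT MDS (slack = 3 > 0).
Description: the claimed parameters are [12, 8, 2]_5; such a code would be non-MDS.


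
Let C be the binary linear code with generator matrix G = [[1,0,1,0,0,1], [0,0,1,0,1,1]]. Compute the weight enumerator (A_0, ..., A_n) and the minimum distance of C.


Weight distribution: A_0 = 1, A_2 = 1, A_3 = 2. Minimum distance d = 2.

Enumerate all 2^2 = 4 messages m ∈ F_2^2.
For each, compute codeword c = mG in F_2^6, then tally its weight.
  m = 00 → c = 000000, weight = 0.
  m = 10 → c = 101001, weight = 3.
  m = 01 → c = 001011, weight = 3.
  m = 11 → c = 100010, weight = 2.
Tally weights:
  weight 0: 1 codewords.
  weight 2: 1 codewords.
  weight 3: 2 codewords.
Minimum distance d = smallest w > 0 with A_w > 0 = 2.
Sanity: Σ A_w = 4 = 2^2 = 4 ✓.


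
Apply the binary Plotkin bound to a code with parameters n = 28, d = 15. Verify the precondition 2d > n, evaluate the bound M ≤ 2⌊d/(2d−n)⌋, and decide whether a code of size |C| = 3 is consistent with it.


Plotkin bound M ≤ 14; given |C| = 3 ≤ bound (satisfied).

Check applicability: 2d = 30, n = 28.
2d − n = 2 > 0, so Plotkin applies.
Compute d/(2d−n) = 15/2 ≈ 7.5000.
⌊d/(2d−n)⌋ = 7.
Plotkin bound: M ≤ 2·7 = 14.
Given |C| = 3, check: satisfied.
This |C| is below the Plotkin bound.


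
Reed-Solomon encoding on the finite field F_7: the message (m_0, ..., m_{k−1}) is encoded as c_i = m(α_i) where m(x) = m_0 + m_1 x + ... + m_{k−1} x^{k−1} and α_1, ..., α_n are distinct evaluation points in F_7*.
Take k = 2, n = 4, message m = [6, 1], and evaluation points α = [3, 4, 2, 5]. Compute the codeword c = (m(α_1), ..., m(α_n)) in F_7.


c = [2, 3, 1, 4]

Message polynomial: m(x) = 6 + 1·x (mod 7).
For each evaluation point α_i, compute m(α_i) mod 7:
  α_1 = 3: Horner steps 1 → 2, so m(3) = 2.
  α_2 = 4: Horner steps 1 → 3, so m(4) = 3.
  α_3 = 2: Horner steps 1 → 1, so m(2) = 1.
  α_4 = 5: Horner steps 1 → 4, so m(5) = 4.
Codeword c = [2, 3, 1, 4] ∈ F_7^4.


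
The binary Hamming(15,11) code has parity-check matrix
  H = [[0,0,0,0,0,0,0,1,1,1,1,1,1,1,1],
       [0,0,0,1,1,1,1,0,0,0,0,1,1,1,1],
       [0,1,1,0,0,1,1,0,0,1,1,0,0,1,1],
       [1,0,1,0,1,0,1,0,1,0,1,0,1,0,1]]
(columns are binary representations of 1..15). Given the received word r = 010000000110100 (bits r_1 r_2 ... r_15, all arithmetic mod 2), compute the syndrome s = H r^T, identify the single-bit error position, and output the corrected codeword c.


s = (1, 1, 1, 0)^T, error position = 14, corrected codeword c = 010000000110110

Compute s = H r^T mod 2 one row at a time:
  s_1 = 0 + 0 + 1 + 1 + 0 + 1 + 0 + 0 = 3 ≡ 1 (mod 2).
  s_2 = 0 + 0 + 0 + 0 + 0 + 1 + 0 + 0 = 1 ≡ 1 (mod 2).
  s_3 = 1 + 0 + 0 + 0 + 1 + 1 + 0 + 0 = 3 ≡ 1 (mod 2).
  s_4 = 0 + 0 + 0 + 0 + 0 + 1 + 1 + 0 = 2 ≡ 0 (mod 2).
s = (1, 1, 1, 0)^T — this equals column 14 of H (binary 1110), so error is at position 14.
Correct: flip bit 14 of r = 010000000110100 to get c = 010000000110110.


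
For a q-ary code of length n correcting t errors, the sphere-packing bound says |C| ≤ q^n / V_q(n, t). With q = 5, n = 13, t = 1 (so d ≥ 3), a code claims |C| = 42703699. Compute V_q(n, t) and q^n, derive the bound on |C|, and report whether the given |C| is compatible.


V_q(n, t) = 53, q^n = 1220703125, Hamming bound = 23032134, |C| = 42703699 > bound (violated).

Step 1: Compute V_q(n, t) = Σ_{j=0}^1 C(n, j) (q−1)^j.
  j = 0: C(13,0)·(4)^0 = 1·1 = 1.
  j = 1: C(13,1)·(4)^1 = 13·4 = 52.
  V_q(n, t) = 1 + 52 = 53.
Step 2: q^n = 5^13 = 1220703125.
Step 3: Hamming bound ⌊q^n / V_q(n,t)⌋ = ⌊1220703125/53⌋ = 23032134.
Step 4: Compare |C| = 42703699 to 23032134: violated.
The claimed |C| lies above the Hamming bound, so no 5-ary code of length 13 with d ≥ 3 can have 42703699 codewords.


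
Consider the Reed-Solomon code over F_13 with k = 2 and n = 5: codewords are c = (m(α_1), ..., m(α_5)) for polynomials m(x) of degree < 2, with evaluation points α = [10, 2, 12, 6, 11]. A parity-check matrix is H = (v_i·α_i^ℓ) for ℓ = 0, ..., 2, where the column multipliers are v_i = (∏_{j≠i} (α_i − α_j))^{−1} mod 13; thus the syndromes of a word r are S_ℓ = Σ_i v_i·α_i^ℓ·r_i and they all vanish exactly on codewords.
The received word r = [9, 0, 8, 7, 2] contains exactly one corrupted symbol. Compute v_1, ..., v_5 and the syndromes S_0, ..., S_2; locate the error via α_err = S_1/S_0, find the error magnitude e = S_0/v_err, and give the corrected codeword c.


S = (9, 2, 12), error at position 4, error magnitude e = 9, c = [9, 0, 8, 11, 2].

Step 1: column multipliers v_i = (∏_{j≠i}(α_i − α_j))^{−1} mod 13.
  i = 1 (α = 10): (10−2)(10−12)(10−6)(10−11) = 8·(−2)·4·(−1) = 64 ≡ 12, so v_1 = 12^{−1} = 12 (mod 13).
  i = 2 (α = 2): (2−10)(2−12)(2−6)(2−11) = (−8)·(−10)·(−4)·(−9) = 2880 ≡ 7, so v_2 = 7^{−1} = 2 (mod 13).
  i = 3 (α = 12): (12−10)(12−2)(12−6)(12−11) = 2·10·6·1 = 120 ≡ 3, so v_3 = 3^{−1} = 9 (mod 13).
  i = 4 (α = 6): (6−10)(6−2)(6−12)(6−11) = (−4)·4·(−6)·(−5) = −480 ≡ 1, so v_4 = 1^{−1} = 1 (mod 13).
  i = 5 (α = 11): (11−10)(11−2)(11−12)(11−6) = 1·9·(−1)·5 = −45 ≡ 7, so v_5 = 7^{−1} = 2 (mod 13).
  v = [12, 2, 9, 1, 2].
Step 2: syndromes of r = [9, 0, 8, 7, 2] (all sums mod 13).
  S_0 = Σ v_i r_i = 12·9 + 2·0 + 9·8 + 1·7 + 2·2 = 191 ≡ 9.
  S_1 = Σ v_i α_i r_i = 12·10·9 + 2·2·0 + 9·12·8 + 1·6·7 + 2·11·2 = 2030 ≡ 2.
  α_i^2 mod 13 = [9, 4, 1, 10, 4].
  S_2 = Σ v_i α_i^2 r_i = 12·9·9 + 2·4·0 + 9·1·8 + 1·10·7 + 2·4·2 = 1130 ≡ 12.
  S = (9, 2, 12) ≠ 0, so r is not a codeword (an error is present).
Step 3: locate the error. For a single error e at position i, S_ℓ = v_i·e·α_i^ℓ, so α_err = S_1/S_0.
  S_0^{−1} = 9^{−1} = 3 (mod 13), so α_err = 2·3 = 6 ≡ 6 = α_4. Error position i = 4.
  Consistency check: S_2/S_1 = 12·7 = 84 ≡ 6 = α_err ✓ (single-error assumption holds).
Step 4: error magnitude e = S_0/v_4 = S_0·∏_{j≠4}(α_4 − α_j) = 9·1 = 9 ≡ 9 (mod 13).
Step 5: correct position 4: c_4 = r_4 − e = 7 − 9 ≡ 11 (mod 13). Hence c = [9, 0, 8, 11, 2].
  Check: interpolating c through the α_i gives m(x) = 1 + 6·x (degree < 2) with m(α_i) = c_i for every i, so c is indeed a codeword.


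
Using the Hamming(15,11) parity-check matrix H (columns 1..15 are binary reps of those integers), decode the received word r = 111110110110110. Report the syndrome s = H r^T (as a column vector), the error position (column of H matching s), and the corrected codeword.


s = (1, 1, 0, 0)^T, error position = 12, corrected codeword c = 111110110111110

Compute s = H r^T mod 2 one row at a time:
  s_1 = 1 + 0 + 1 + 1 + 0 + 1 + 1 + 0 = 5 ≡ 1 (mod 2).
  s_2 = 1 + 1 + 0 + 1 + 0 + 1 + 1 + 0 = 5 ≡ 1 (mod 2).
  s_3 = 1 + 1 + 0 + 1 + 1 + 1 + 1 + 0 = 6 ≡ 0 (mod 2).
  s_4 = 1 + 1 + 1 + 1 + 0 + 1 + 1 + 0 = 6 ≡ 0 (mod 2).
s = (1, 1, 0, 0)^T — this equals column 12 of H (binary 1100), so error is at position 12.
Correct: flip bit 12 of r = 111110110110110 to get c = 111110110111110.


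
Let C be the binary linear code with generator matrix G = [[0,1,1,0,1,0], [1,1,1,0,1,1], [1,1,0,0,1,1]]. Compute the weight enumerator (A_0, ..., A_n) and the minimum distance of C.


Weight distribution: A_0 = 1, A_1 = 1, A_2 = 2, A_3 = 2, A_4 = 1, A_5 = 1. Minimum distance d = 1.

Enumerate all 2^3 = 8 messages m ∈ F_2^3.
For each, compute codeword c = mG in F_2^6, then tally its weight.
  m = 000 → c = 000000, weight = 0.
  m = 100 → c = 011010, weight = 3.
  m = 010 → c = 111011, weight = 5.
  m = 110 → c = 100001, weight = 2.
  m = 001 → c = 110011, weight = 4.
  m = 101 → c = 101001, weight = 3.
  m = 011 → c = 001000, weight = 1.
  m = 111 → c = 010010, weight = 2.
Tally weights:
  weight 0: 1 codewords.
  weight 1: 1 codewords.
  weight 2: 2 codewords.
  weight 3: 2 codewords.
  weight 4: 1 codewords.
  weight 5: 1 codewords.
Minimum distance d = smallest w > 0 with A_w > 0 = 1.
Sanity: Σ A_w = 8 = 2^3 = 8 ✓.


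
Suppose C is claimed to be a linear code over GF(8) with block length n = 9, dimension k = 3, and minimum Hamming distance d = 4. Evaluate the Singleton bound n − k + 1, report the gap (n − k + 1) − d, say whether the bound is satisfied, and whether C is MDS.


Singleton RHS = n − k + 1 = 7, slack = 3, bound satisfied, not MDS.

Singleton bound: d ≤ n − k + 1.
Here n = 9, k = 3, so n − k + 1 = 7.
Given d = 4, check d ≤ 7: YES.
Slack = (n − k + 1) − d = 3.
The code is NOT MDS (slack = 3 > 0).
Description: the claimed parameters are [9, 3, 4]_8; such a code would be non-MDS.


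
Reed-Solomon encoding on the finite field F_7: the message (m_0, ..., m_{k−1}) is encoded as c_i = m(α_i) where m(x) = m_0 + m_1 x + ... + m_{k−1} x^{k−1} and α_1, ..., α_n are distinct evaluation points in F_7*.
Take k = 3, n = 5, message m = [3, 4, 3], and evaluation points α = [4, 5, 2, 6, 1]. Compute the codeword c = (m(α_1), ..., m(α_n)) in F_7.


c = [4, 0, 2, 2, 3]

Message polynomial: m(x) = 3 + 4·x + 3·x^2 (mod 7).
For each evaluation point α_i, compute m(α_i) mod 7:
  α_1 = 4: Horner steps 3 → 2 → 4, so m(4) = 4.
  α_2 = 5: Horner steps 3 → 5 → 0, so m(5) = 0.
  α_3 = 2: Horner steps 3 → 3 → 2, so m(2) = 2.
  α_4 = 6: Horner steps 3 → 1 → 2, so m(6) = 2.
  α_5 = 1: Horner steps 3 → 0 → 3, so m(1) = 3.
Codeword c = [4, 0, 2, 2, 3] ∈ F_7^5.


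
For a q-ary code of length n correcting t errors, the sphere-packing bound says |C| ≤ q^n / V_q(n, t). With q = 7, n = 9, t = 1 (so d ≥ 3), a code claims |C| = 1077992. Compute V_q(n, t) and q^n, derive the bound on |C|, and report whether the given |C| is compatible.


V_q(n, t) = 55, q^n = 40353607, Hamming bound = 733701, |C| = 1077992 > bound (violated).

Step 1: Compute V_q(n, t) = Σ_{j=0}^1 C(n, j) (q−1)^j.
  j = 0: C(9,0)·(6)^0 = 1·1 = 1.
  j = 1: C(9,1)·(6)^1 = 9·6 = 54.
  V_q(n, t) = 1 + 54 = 55.
Step 2: q^n = 7^9 = 40353607.
Step 3: Hamming bound ⌊q^n / V_q(n,t)⌋ = ⌊40353607/55⌋ = 733701.
Step 4: Compare |C| = 1077992 to 733701: violated.
The claimed |C| lies above the Hamming bound, so no 7-ary code of length 9 with d ≥ 3 can have 1077992 codewords.


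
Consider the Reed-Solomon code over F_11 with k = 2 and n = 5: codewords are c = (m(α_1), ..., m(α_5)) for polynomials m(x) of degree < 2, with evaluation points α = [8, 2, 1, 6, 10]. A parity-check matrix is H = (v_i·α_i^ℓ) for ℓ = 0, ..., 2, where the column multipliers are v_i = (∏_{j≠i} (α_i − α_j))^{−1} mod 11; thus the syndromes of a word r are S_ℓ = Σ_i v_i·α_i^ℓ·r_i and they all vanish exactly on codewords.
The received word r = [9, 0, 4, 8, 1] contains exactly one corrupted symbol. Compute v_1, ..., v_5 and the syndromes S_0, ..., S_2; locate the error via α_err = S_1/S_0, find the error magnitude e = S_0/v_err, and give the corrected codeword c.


S = (4, 2, 1), error at position 4, error magnitude e = 2, c = [9, 0, 4, 6, 1].

Step 1: column multipliers v_i = (∏_{j≠i}(α_i − α_j))^{−1} mod 11.
  i = 1 (α = 8): (8−2)(8−1)(8−6)(8−10) = 6·7·2·(−2) = −168 ≡ 8, so v_1 = 8^{−1} = 7 (mod 11).
  i = 2 (α = 2): (2−8)(2−1)(2−6)(2−10) = (−6)·1·(−4)·(−8) = −192 ≡ 6, so v_2 = 6^{−1} = 2 (mod 11).
  i = 3 (α = 1): (1−8)(1−2)(1−6)(1−10) = (−7)·(−1)·(−5)·(−9) = 315 ≡ 7, so v_3 = 7^{−1} = 8 (mod 11).
  i = 4 (α = 6): (6−8)(6−2)(6−1)(6−10) = (−2)·4·5·(−4) = 160 ≡ 6, so v_4 = 6^{−1} = 2 (mod 11).
  i = 5 (α = 10): (10−8)(10−2)(10−1)(10−6) = 2·8·9·4 = 576 ≡ 4, so v_5 = 4^{−1} = 3 (mod 11).
  v = [7, 2, 8, 2, 3].
Step 2: syndromes of r = [9, 0, 4, 8, 1] (all sums mod 11).
  S_0 = Σ v_i r_i = 7·9 + 2·0 + 8·4 + 2·8 + 3·1 = 114 ≡ 4.
  S_1 = Σ v_i α_i r_i = 7·8·9 + 2·2·0 + 8·1·4 + 2·6·8 + 3·10·1 = 662 ≡ 2.
  α_i^2 mod 11 = [9, 4, 1, 3, 1].
  S_2 = Σ v_i α_i^2 r_i = 7·9·9 + 2·4·0 + 8·1·4 + 2·3·8 + 3·1·1 = 650 ≡ 1.
  S = (4, 2, 1) ≠ 0, so r is not a codeword (an error is present).
Step 3: locate the error. For a single error e at position i, S_ℓ = v_i·e·α_i^ℓ, so α_err = S_1/S_0.
  S_0^{−1} = 4^{−1} = 3 (mod 11), so α_err = 2·3 = 6 ≡ 6 = α_4. Error position i = 4.
  Consistency check: S_2/S_1 = 1·6 = 6 ≡ 6 = α_err ✓ (single-error assumption holds).
Step 4: error magnitude e = S_0/v_4 = S_0·∏_{j≠4}(α_4 − α_j) = 4·6 = 24 ≡ 2 (mod 11).
Step 5: correct position 4: c_4 = r_4 − e = 8 − 2 ≡ 6 (mod 11). Hence c = [9, 0, 4, 6, 1].
  Check: interpolating c through the α_i gives m(x) = 8 + 7·x (degree < 2) with m(α_i) = c_i for every i, so c is indeed a codeword.


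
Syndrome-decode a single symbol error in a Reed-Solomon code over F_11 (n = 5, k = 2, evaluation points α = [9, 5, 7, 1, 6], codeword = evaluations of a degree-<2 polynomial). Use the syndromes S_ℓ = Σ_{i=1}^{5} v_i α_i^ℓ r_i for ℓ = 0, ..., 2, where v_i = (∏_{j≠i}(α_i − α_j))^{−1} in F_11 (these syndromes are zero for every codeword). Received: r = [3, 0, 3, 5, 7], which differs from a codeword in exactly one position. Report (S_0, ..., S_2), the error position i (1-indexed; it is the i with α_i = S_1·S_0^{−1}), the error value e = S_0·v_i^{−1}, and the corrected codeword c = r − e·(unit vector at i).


S = (6, 10, 2), error at position 1, error magnitude e = 8, c = [6, 0, 3, 5, 7].

Step 1: column multipliers v_i = (∏_{j≠i}(α_i − α_j))^{−1} mod 11.
  i = 1 (α = 9): (9−5)(9−7)(9−1)(9−6) = 4·2·8·3 = 192 ≡ 5, so v_1 = 5^{−1} = 9 (mod 11).
  i = 2 (α = 5): (5−9)(5−7)(5−1)(5−6) = (−4)·(−2)·4·(−1) = −32 ≡ 1, so v_2 = 1^{−1} = 1 (mod 11).
  i = 3 (α = 7): (7−9)(7−5)(7−1)(7−6) = (−2)·2·6·1 = −24 ≡ 9, so v_3 = 9^{−1} = 5 (mod 11).
  i = 4 (α = 1): (1−9)(1−5)(1−7)(1−6) = (−8)·(−4)·(−6)·(−5) = 960 ≡ 3, so v_4 = 3^{−1} = 4 (mod 11).
  i = 5 (α = 6): (6−9)(6−5)(6−7)(6−1) = (−3)·1·(−1)·5 = 15 ≡ 4, so v_5 = 4^{−1} = 3 (mod 11).
  v = [9, 1, 5, 4, 3].
Step 2: syndromes of r = [3, 0, 3, 5, 7] (all sums mod 11).
  S_0 = Σ v_i r_i = 9·3 + 1·0 + 5·3 + 4·5 + 3·7 = 83 ≡ 6.
  S_1 = Σ v_i α_i r_i = 9·9·3 + 1·5·0 + 5·7·3 + 4·1·5 + 3·6·7 = 494 ≡ 10.
  α_i^2 mod 11 = [4, 3, 5, 1, 3].
  S_2 = Σ v_i α_i^2 r_i = 9·4·3 + 1·3·0 + 5·5·3 + 4·1·5 + 3·3·7 = 266 ≡ 2.
  S = (6, 10, 2) ≠ 0, so r is not a codeword (an error is present).
Step 3: locate the error. For a single error e at position i, S_ℓ = v_i·e·α_i^ℓ, so α_err = S_1/S_0.
  S_0^{−1} = 6^{−1} = 2 (mod 11), so α_err = 10·2 = 20 ≡ 9 = α_1. Error position i = 1.
  Consistency check: S_2/S_1 = 2·10 = 20 ≡ 9 = α_err ✓ (single-error assumption holds).
Step 4: error magnitude e = S_0/v_1 = S_0·∏_{j≠1}(α_1 − α_j) = 6·5 = 30 ≡ 8 (mod 11).
Step 5: correct position 1: c_1 = r_1 − e = 3 − 8 ≡ 6 (mod 11). Hence c = [6, 0, 3, 5, 7].
  Check: interpolating c through the α_i gives m(x) = 9 + 7·x (degree < 2) with m(α_i) = c_i for every i, so c is indeed a codeword.


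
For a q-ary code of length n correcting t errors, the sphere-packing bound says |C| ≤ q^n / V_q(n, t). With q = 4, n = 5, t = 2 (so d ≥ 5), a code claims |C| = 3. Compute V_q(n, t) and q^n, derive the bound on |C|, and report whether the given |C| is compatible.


V_q(n, t) = 106, q^n = 1024, Hamming bound = 9, |C| = 3 ≤ bound (satisfied).

Step 1: Compute V_q(n, t) = Σ_{j=0}^2 C(n, j) (q−1)^j.
  j = 0: C(5,0)·(3)^0 = 1·1 = 1.
  j = 1: C(5,1)·(3)^1 = 5·3 = 15.
  j = 2: C(5,2)·(3)^2 = 10·9 = 90.
  V_q(n, t) = 1 + 15 + 90 = 106.
Step 2: q^n = 4^5 = 1024.
Step 3: Hamming bound ⌊q^n / V_q(n,t)⌋ = ⌊1024/106⌋ = 9.
Step 4: Compare |C| = 3 to 9: satisfied.
The claimed |C| lies below the Hamming bound.


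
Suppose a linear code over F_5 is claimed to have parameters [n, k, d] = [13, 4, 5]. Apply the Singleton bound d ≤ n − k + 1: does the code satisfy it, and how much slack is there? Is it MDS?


Singleton RHS = n − k + 1 = 10, slack = 5, bound satisfied, not MDS.

Singleton bound: d ≤ n − k + 1.
Here n = 13, k = 4, so n − k + 1 = 10.
Given d = 5, check d ≤ 10: YES.
Slack = (n − k + 1) − d = 5.
The code is NOT MDS (slack = 5 > 0).
Description: the claimed parameters are [13, 4, 5]_5; such a code would be non-MDS.


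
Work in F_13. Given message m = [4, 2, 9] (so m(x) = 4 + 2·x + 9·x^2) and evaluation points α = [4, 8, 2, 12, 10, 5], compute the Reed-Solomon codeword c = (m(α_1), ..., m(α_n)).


c = [0, 11, 5, 11, 1, 5]

Message polynomial: m(x) = 4 + 2·x + 9·x^2 (mod 13).
For each evaluation point α_i, compute m(α_i) mod 13:
  α_1 = 4: Horner steps 9 → 12 → 0, so m(4) = 0.
  α_2 = 8: Horner steps 9 → 9 → 11, so m(8) = 11.
  α_3 = 2: Horner steps 9 → 7 → 5, so m(2) = 5.
  α_4 = 12: Horner steps 9 → 6 → 11, so m(12) = 11.
  α_5 = 10: Horner steps 9 → 1 → 1, so m(10) = 1.
  α_6 = 5: Horner steps 9 → 8 → 5, so m(5) = 5.
Codeword c = [0, 11, 5, 11, 1, 5] ∈ F_13^6.


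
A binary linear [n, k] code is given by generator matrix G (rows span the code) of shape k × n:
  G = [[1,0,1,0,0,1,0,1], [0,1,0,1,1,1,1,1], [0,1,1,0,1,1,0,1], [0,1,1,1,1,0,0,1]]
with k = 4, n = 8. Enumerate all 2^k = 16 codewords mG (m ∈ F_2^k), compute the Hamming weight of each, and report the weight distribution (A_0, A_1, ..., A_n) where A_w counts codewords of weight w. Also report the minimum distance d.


Weight distribution: A_0 = 1, A_2 = 1, A_3 = 4, A_4 = 3, A_5 = 4, A_6 = 3. Minimum distance d = 2.

Enumerate all 2^4 = 16 messages m ∈ F_2^4.
For each, compute codeword c = mG in F_2^8, then tally its weight.
  m = 0000 → c = 00000000, weight = 0.
  m = 1000 → c = 10100101, weight = 4.
  m = 0100 → c = 01011111, weight = 6.
  m = 1100 → c = 11111010, weight = 6.
  m = 0010 → c = 01101101, weight = 5.
  m = 1010 → c = 11001000, weight = 3.
  m = 0110 → c = 00110010, weight = 3.
  m = 1110 → c = 10010111, weight = 5.
  m = 0001 → c = 01111001, weight = 5.
  m = 1001 → c = 11011100, weight = 5.
  m = 0101 → c = 00100110, weight = 3.
  m = 1101 → c = 10000011, weight = 3.
  m = 0011 → c = 00010100, weight = 2.
  m = 1011 → c = 10110001, weight = 4.
  m = 0111 → c = 01001011, weight = 4.
  m = 1111 → c = 11101110, weight = 6.
Tally weights:
  weight 0: 1 codewords.
  weight 2: 1 codewords.
  weight 3: 4 codewords.
  weight 4: 3 codewords.
  weight 5: 4 codewords.
  weight 6: 3 codewords.
Minimum distance d = smallest w > 0 with A_w > 0 = 2.
Sanity: Σ A_w = 16 = 2^4 = 16 ✓.
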